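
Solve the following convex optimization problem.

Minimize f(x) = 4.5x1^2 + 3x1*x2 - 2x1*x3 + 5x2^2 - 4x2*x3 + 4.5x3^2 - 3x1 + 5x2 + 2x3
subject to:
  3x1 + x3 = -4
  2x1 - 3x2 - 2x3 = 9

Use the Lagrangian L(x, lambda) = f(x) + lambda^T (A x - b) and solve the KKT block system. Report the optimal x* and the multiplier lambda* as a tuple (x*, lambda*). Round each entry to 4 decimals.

Form the Lagrangian:
  L(x, lambda) = (1/2) x^T Q x + c^T x + lambda^T (A x - b)
Stationarity (grad_x L = 0): Q x + c + A^T lambda = 0.
Primal feasibility: A x = b.

This gives the KKT block system:
  [ Q   A^T ] [ x     ]   [-c ]
  [ A    0  ] [ lambda ] = [ b ]

Solving the linear system:
  x*      = (-0.5891, -1.9043, -2.2327)
  lambda* = (4.712, -2.2932)
  f(x*)   = 13.6339

x* = (-0.5891, -1.9043, -2.2327), lambda* = (4.712, -2.2932)


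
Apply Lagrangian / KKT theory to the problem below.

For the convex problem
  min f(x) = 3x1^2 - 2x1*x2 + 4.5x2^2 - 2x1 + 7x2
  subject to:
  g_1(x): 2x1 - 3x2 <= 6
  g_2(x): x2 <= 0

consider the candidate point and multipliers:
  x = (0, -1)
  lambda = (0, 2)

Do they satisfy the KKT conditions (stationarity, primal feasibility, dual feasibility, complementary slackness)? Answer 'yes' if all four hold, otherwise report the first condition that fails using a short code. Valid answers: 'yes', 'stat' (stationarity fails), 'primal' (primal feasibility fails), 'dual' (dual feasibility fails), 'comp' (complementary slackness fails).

Gradient of f: grad f(x) = Q x + c = (0, -2)
Constraint values g_i(x) = a_i^T x - b_i:
  g_1((0, -1)) = -3
  g_2((0, -1)) = -1
Stationarity residual: grad f(x) + sum_i lambda_i a_i = (0, 0)
  -> stationarity OK
Primal feasibility (all g_i <= 0): OK
Dual feasibility (all lambda_i >= 0): OK
Complementary slackness (lambda_i * g_i(x) = 0 for all i): FAILS

Verdict: the first failing condition is complementary_slackness -> comp.

comp


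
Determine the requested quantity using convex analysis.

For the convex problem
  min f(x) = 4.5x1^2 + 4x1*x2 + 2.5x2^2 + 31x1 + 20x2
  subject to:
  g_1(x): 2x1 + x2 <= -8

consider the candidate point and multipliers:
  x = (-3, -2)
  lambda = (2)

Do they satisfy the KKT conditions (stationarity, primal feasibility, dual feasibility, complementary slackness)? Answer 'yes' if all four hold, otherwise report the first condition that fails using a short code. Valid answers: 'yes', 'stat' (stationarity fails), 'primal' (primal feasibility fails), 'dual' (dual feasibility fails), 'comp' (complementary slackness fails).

Gradient of f: grad f(x) = Q x + c = (-4, -2)
Constraint values g_i(x) = a_i^T x - b_i:
  g_1((-3, -2)) = 0
Stationarity residual: grad f(x) + sum_i lambda_i a_i = (0, 0)
  -> stationarity OK
Primal feasibility (all g_i <= 0): OK
Dual feasibility (all lambda_i >= 0): OK
Complementary slackness (lambda_i * g_i(x) = 0 for all i): OK

Verdict: yes, KKT holds.

yes


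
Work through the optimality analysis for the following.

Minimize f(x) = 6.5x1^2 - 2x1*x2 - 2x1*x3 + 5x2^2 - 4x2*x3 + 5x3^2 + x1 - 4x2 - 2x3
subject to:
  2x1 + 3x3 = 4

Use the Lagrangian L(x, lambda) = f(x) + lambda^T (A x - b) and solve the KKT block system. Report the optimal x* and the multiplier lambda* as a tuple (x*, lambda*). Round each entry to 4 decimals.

Form the Lagrangian:
  L(x, lambda) = (1/2) x^T Q x + c^T x + lambda^T (A x - b)
Stationarity (grad_x L = 0): Q x + c + A^T lambda = 0.
Primal feasibility: A x = b.

This gives the KKT block system:
  [ Q   A^T ] [ x     ]   [-c ]
  [ A    0  ] [ lambda ] = [ b ]

Solving the linear system:
  x*      = (0.4286, 0.9048, 1.0476)
  lambda* = (-1.3333)
  f(x*)   = 0.0238

x* = (0.4286, 0.9048, 1.0476), lambda* = (-1.3333)


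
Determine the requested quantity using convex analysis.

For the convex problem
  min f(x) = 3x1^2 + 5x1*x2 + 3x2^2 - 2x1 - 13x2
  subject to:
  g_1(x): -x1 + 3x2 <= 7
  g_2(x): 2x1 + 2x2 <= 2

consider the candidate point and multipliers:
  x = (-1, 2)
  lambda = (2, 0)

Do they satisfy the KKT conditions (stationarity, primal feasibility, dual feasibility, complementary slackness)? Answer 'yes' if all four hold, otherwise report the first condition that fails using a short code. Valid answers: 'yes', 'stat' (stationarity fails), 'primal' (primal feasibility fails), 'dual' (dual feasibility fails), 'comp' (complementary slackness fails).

Gradient of f: grad f(x) = Q x + c = (2, -6)
Constraint values g_i(x) = a_i^T x - b_i:
  g_1((-1, 2)) = 0
  g_2((-1, 2)) = 0
Stationarity residual: grad f(x) + sum_i lambda_i a_i = (0, 0)
  -> stationarity OK
Primal feasibility (all g_i <= 0): OK
Dual feasibility (all lambda_i >= 0): OK
Complementary slackness (lambda_i * g_i(x) = 0 for all i): OK

Verdict: yes, KKT holds.

yes


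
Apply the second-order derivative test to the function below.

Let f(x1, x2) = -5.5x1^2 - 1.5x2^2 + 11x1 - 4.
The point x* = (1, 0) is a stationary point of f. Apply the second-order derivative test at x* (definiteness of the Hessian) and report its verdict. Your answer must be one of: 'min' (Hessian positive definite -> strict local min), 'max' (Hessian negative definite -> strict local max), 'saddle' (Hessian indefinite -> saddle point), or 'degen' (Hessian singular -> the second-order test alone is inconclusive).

Compute the Hessian H = grad^2 f:
  H = [[-11, 0], [0, -3]]
Verify stationarity: grad f(x*) = H x* + g = (0, 0).
Eigenvalues of H: -11, -3.
Both eigenvalues < 0, so H is negative definite -> x* is a strict local max.

max


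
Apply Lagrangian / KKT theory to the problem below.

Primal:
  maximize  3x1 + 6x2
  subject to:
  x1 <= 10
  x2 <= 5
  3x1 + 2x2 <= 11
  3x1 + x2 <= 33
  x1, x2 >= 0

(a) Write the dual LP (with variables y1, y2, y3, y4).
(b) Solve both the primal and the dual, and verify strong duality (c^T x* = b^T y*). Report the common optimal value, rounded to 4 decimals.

The standard primal-dual pair for 'max c^T x s.t. A x <= b, x >= 0' is:
  Dual:  min b^T y  s.t.  A^T y >= c,  y >= 0.

So the dual LP is:
  minimize  10y1 + 5y2 + 11y3 + 33y4
  subject to:
    y1 + 3y3 + 3y4 >= 3
    y2 + 2y3 + y4 >= 6
    y1, y2, y3, y4 >= 0

Solving the primal: x* = (0.3333, 5).
  primal value c^T x* = 31.
Solving the dual: y* = (0, 4, 1, 0).
  dual value b^T y* = 31.
Strong duality: c^T x* = b^T y*. Confirmed.

31


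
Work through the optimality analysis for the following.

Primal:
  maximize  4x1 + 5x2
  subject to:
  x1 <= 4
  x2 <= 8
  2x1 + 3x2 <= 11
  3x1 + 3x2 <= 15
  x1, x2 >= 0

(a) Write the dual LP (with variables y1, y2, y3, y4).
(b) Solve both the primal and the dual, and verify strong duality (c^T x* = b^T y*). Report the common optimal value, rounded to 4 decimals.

The standard primal-dual pair for 'max c^T x s.t. A x <= b, x >= 0' is:
  Dual:  min b^T y  s.t.  A^T y >= c,  y >= 0.

So the dual LP is:
  minimize  4y1 + 8y2 + 11y3 + 15y4
  subject to:
    y1 + 2y3 + 3y4 >= 4
    y2 + 3y3 + 3y4 >= 5
    y1, y2, y3, y4 >= 0

Solving the primal: x* = (4, 1).
  primal value c^T x* = 21.
Solving the dual: y* = (0, 0, 1, 0.6667).
  dual value b^T y* = 21.
Strong duality: c^T x* = b^T y*. Confirmed.

21


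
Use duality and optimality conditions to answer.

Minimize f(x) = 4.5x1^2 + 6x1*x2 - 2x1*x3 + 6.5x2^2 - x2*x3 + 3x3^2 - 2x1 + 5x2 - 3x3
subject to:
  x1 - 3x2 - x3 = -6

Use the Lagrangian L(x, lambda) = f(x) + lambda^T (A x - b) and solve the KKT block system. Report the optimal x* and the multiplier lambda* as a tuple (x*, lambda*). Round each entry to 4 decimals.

Form the Lagrangian:
  L(x, lambda) = (1/2) x^T Q x + c^T x + lambda^T (A x - b)
Stationarity (grad_x L = 0): Q x + c + A^T lambda = 0.
Primal feasibility: A x = b.

This gives the KKT block system:
  [ Q   A^T ] [ x     ]   [-c ]
  [ A    0  ] [ lambda ] = [ b ]

Solving the linear system:
  x*      = (-0.9111, 1.2825, 1.2414)
  lambda* = (4.9881)
  f(x*)   = 17.2195

x* = (-0.9111, 1.2825, 1.2414), lambda* = (4.9881)


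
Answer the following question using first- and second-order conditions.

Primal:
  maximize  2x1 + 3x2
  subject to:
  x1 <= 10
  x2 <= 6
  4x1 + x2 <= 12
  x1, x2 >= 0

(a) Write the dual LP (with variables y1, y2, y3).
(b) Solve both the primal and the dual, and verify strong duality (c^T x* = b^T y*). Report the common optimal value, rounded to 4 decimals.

The standard primal-dual pair for 'max c^T x s.t. A x <= b, x >= 0' is:
  Dual:  min b^T y  s.t.  A^T y >= c,  y >= 0.

So the dual LP is:
  minimize  10y1 + 6y2 + 12y3
  subject to:
    y1 + 4y3 >= 2
    y2 + y3 >= 3
    y1, y2, y3 >= 0

Solving the primal: x* = (1.5, 6).
  primal value c^T x* = 21.
Solving the dual: y* = (0, 2.5, 0.5).
  dual value b^T y* = 21.
Strong duality: c^T x* = b^T y*. Confirmed.

21


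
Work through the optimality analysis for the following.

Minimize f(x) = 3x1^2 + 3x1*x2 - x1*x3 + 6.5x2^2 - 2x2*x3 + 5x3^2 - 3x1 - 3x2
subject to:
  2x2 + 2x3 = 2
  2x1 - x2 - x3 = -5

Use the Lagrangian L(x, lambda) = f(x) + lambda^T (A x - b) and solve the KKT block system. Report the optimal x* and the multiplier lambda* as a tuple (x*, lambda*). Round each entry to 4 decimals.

Form the Lagrangian:
  L(x, lambda) = (1/2) x^T Q x + c^T x + lambda^T (A x - b)
Stationarity (grad_x L = 0): Q x + c + A^T lambda = 0.
Primal feasibility: A x = b.

This gives the KKT block system:
  [ Q   A^T ] [ x     ]   [-c ]
  [ A    0  ] [ lambda ] = [ b ]

Solving the linear system:
  x*      = (-2, 0.8519, 0.1481)
  lambda* = (2.2593, 6.2963)
  f(x*)   = 15.2037

x* = (-2, 0.8519, 0.1481), lambda* = (2.2593, 6.2963)


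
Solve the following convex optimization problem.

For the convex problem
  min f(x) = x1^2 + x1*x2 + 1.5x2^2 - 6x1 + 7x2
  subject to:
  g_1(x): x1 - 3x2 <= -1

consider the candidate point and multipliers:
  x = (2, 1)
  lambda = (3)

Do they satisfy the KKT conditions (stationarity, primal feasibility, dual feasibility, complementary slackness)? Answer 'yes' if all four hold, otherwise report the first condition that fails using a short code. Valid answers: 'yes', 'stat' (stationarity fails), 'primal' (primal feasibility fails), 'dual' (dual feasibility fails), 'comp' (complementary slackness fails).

Gradient of f: grad f(x) = Q x + c = (-1, 12)
Constraint values g_i(x) = a_i^T x - b_i:
  g_1((2, 1)) = 0
Stationarity residual: grad f(x) + sum_i lambda_i a_i = (2, 3)
  -> stationarity FAILS
Primal feasibility (all g_i <= 0): OK
Dual feasibility (all lambda_i >= 0): OK
Complementary slackness (lambda_i * g_i(x) = 0 for all i): OK

Verdict: the first failing condition is stationarity -> stat.

stat


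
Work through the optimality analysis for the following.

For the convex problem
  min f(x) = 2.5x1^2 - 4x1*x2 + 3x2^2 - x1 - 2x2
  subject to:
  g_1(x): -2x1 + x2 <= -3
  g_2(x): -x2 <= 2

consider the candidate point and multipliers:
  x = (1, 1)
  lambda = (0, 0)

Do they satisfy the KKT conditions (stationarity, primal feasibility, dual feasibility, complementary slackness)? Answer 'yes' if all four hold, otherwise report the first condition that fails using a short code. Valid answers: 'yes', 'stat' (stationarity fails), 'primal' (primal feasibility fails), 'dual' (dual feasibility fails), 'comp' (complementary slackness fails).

Gradient of f: grad f(x) = Q x + c = (0, 0)
Constraint values g_i(x) = a_i^T x - b_i:
  g_1((1, 1)) = 2
  g_2((1, 1)) = -3
Stationarity residual: grad f(x) + sum_i lambda_i a_i = (0, 0)
  -> stationarity OK
Primal feasibility (all g_i <= 0): FAILS
Dual feasibility (all lambda_i >= 0): OK
Complementary slackness (lambda_i * g_i(x) = 0 for all i): OK

Verdict: the first failing condition is primal_feasibility -> primal.

primal


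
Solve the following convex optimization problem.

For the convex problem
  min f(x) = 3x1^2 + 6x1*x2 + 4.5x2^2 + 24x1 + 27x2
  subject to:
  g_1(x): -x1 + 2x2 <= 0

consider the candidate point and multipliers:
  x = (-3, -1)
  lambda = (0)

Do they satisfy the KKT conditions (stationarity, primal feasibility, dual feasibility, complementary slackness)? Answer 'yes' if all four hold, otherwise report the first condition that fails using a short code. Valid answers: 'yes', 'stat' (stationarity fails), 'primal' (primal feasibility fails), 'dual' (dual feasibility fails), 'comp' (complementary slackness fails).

Gradient of f: grad f(x) = Q x + c = (0, 0)
Constraint values g_i(x) = a_i^T x - b_i:
  g_1((-3, -1)) = 1
Stationarity residual: grad f(x) + sum_i lambda_i a_i = (0, 0)
  -> stationarity OK
Primal feasibility (all g_i <= 0): FAILS
Dual feasibility (all lambda_i >= 0): OK
Complementary slackness (lambda_i * g_i(x) = 0 for all i): OK

Verdict: the first failing condition is primal_feasibility -> primal.

primal


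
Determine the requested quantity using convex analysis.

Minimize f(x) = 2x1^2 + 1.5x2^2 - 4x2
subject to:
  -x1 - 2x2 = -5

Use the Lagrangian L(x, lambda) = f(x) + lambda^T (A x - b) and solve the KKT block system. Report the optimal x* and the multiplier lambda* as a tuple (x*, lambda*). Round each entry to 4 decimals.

Form the Lagrangian:
  L(x, lambda) = (1/2) x^T Q x + c^T x + lambda^T (A x - b)
Stationarity (grad_x L = 0): Q x + c + A^T lambda = 0.
Primal feasibility: A x = b.

This gives the KKT block system:
  [ Q   A^T ] [ x     ]   [-c ]
  [ A    0  ] [ lambda ] = [ b ]

Solving the linear system:
  x*      = (0.3684, 2.3158)
  lambda* = (1.4737)
  f(x*)   = -0.9474

x* = (0.3684, 2.3158), lambda* = (1.4737)


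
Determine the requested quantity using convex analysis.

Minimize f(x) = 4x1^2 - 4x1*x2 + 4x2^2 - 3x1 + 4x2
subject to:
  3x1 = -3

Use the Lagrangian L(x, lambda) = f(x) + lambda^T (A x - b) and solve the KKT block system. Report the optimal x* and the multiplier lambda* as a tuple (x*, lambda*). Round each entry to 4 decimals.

Form the Lagrangian:
  L(x, lambda) = (1/2) x^T Q x + c^T x + lambda^T (A x - b)
Stationarity (grad_x L = 0): Q x + c + A^T lambda = 0.
Primal feasibility: A x = b.

This gives the KKT block system:
  [ Q   A^T ] [ x     ]   [-c ]
  [ A    0  ] [ lambda ] = [ b ]

Solving the linear system:
  x*      = (-1, -1)
  lambda* = (2.3333)
  f(x*)   = 3

x* = (-1, -1), lambda* = (2.3333)


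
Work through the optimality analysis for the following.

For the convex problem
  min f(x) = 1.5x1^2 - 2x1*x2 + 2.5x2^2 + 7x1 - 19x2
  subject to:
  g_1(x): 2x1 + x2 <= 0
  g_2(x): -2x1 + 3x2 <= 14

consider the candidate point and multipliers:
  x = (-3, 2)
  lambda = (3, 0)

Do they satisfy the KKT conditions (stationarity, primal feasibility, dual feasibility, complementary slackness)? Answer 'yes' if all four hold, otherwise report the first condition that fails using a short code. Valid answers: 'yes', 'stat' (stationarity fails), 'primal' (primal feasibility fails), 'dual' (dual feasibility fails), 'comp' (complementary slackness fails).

Gradient of f: grad f(x) = Q x + c = (-6, -3)
Constraint values g_i(x) = a_i^T x - b_i:
  g_1((-3, 2)) = -4
  g_2((-3, 2)) = -2
Stationarity residual: grad f(x) + sum_i lambda_i a_i = (0, 0)
  -> stationarity OK
Primal feasibility (all g_i <= 0): OK
Dual feasibility (all lambda_i >= 0): OK
Complementary slackness (lambda_i * g_i(x) = 0 for all i): FAILS

Verdict: the first failing condition is complementary_slackness -> comp.

comp


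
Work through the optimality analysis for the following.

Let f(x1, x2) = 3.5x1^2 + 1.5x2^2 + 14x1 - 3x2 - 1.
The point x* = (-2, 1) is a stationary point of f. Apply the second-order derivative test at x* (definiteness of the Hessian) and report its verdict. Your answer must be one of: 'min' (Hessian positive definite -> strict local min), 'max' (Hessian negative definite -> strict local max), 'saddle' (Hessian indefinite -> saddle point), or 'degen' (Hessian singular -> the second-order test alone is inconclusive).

Compute the Hessian H = grad^2 f:
  H = [[7, 0], [0, 3]]
Verify stationarity: grad f(x*) = H x* + g = (0, 0).
Eigenvalues of H: 3, 7.
Both eigenvalues > 0, so H is positive definite -> x* is a strict local min.

min


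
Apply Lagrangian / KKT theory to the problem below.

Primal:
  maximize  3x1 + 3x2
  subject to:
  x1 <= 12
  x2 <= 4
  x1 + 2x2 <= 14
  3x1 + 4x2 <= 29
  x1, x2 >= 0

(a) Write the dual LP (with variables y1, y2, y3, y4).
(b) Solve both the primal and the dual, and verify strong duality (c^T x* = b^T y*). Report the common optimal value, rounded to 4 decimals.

The standard primal-dual pair for 'max c^T x s.t. A x <= b, x >= 0' is:
  Dual:  min b^T y  s.t.  A^T y >= c,  y >= 0.

So the dual LP is:
  minimize  12y1 + 4y2 + 14y3 + 29y4
  subject to:
    y1 + y3 + 3y4 >= 3
    y2 + 2y3 + 4y4 >= 3
    y1, y2, y3, y4 >= 0

Solving the primal: x* = (9.6667, 0).
  primal value c^T x* = 29.
Solving the dual: y* = (0, 0, 0, 1).
  dual value b^T y* = 29.
Strong duality: c^T x* = b^T y*. Confirmed.

29


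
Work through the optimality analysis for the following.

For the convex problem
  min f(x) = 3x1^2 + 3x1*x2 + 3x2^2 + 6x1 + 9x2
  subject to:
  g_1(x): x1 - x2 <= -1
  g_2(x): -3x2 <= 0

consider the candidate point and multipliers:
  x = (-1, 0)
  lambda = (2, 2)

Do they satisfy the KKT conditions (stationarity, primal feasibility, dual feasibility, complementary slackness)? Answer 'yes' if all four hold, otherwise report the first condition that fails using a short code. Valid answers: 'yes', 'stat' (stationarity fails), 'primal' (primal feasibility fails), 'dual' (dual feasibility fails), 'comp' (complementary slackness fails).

Gradient of f: grad f(x) = Q x + c = (0, 6)
Constraint values g_i(x) = a_i^T x - b_i:
  g_1((-1, 0)) = 0
  g_2((-1, 0)) = 0
Stationarity residual: grad f(x) + sum_i lambda_i a_i = (2, -2)
  -> stationarity FAILS
Primal feasibility (all g_i <= 0): OK
Dual feasibility (all lambda_i >= 0): OK
Complementary slackness (lambda_i * g_i(x) = 0 for all i): OK

Verdict: the first failing condition is stationarity -> stat.

stat


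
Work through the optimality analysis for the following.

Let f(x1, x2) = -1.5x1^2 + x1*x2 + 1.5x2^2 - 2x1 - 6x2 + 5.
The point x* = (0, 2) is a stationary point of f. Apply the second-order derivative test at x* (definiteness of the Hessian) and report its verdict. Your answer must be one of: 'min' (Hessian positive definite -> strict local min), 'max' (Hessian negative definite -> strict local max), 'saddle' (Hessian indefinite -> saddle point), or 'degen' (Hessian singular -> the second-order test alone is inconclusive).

Compute the Hessian H = grad^2 f:
  H = [[-3, 1], [1, 3]]
Verify stationarity: grad f(x*) = H x* + g = (0, 0).
Eigenvalues of H: -3.1623, 3.1623.
Eigenvalues have mixed signs, so H is indefinite -> x* is a saddle point.

saddle


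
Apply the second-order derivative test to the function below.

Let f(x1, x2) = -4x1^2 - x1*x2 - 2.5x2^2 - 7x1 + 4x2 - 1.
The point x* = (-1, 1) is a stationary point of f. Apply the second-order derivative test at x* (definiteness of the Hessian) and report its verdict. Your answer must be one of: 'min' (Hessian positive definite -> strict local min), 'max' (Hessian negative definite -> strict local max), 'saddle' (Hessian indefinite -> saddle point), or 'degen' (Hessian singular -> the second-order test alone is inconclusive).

Compute the Hessian H = grad^2 f:
  H = [[-8, -1], [-1, -5]]
Verify stationarity: grad f(x*) = H x* + g = (0, 0).
Eigenvalues of H: -8.3028, -4.6972.
Both eigenvalues < 0, so H is negative definite -> x* is a strict local max.

max


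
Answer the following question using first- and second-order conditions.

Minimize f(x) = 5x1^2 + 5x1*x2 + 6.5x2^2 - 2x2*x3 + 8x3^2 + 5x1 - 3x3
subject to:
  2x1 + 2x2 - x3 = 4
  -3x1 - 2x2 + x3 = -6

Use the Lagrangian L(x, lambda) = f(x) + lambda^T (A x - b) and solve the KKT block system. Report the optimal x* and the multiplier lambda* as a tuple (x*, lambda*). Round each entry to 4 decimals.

Form the Lagrangian:
  L(x, lambda) = (1/2) x^T Q x + c^T x + lambda^T (A x - b)
Stationarity (grad_x L = 0): Q x + c + A^T lambda = 0.
Primal feasibility: A x = b.

This gives the KKT block system:
  [ Q   A^T ] [ x     ]   [-c ]
  [ A    0  ] [ lambda ] = [ b ]

Solving the linear system:
  x*      = (2, -0.058, -0.1159)
  lambda* = (10.4928, 15.2319)
  f(x*)   = 29.8841

x* = (2, -0.058, -0.1159), lambda* = (10.4928, 15.2319)


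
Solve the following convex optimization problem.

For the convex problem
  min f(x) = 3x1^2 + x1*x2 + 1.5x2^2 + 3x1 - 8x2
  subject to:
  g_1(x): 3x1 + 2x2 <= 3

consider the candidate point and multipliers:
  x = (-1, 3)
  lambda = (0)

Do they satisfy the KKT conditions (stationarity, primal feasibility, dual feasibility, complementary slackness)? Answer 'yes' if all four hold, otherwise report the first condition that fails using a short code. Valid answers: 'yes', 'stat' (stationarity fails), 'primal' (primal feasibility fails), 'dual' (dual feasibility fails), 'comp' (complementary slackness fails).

Gradient of f: grad f(x) = Q x + c = (0, 0)
Constraint values g_i(x) = a_i^T x - b_i:
  g_1((-1, 3)) = 0
Stationarity residual: grad f(x) + sum_i lambda_i a_i = (0, 0)
  -> stationarity OK
Primal feasibility (all g_i <= 0): OK
Dual feasibility (all lambda_i >= 0): OK
Complementary slackness (lambda_i * g_i(x) = 0 for all i): OK

Verdict: yes, KKT holds.

yes


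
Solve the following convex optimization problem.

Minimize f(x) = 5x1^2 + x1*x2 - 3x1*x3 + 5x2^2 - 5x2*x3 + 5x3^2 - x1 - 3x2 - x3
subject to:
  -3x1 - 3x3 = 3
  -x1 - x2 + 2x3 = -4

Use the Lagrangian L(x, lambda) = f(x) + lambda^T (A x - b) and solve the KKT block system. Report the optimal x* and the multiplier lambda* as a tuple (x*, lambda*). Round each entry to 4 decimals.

Form the Lagrangian:
  L(x, lambda) = (1/2) x^T Q x + c^T x + lambda^T (A x - b)
Stationarity (grad_x L = 0): Q x + c + A^T lambda = 0.
Primal feasibility: A x = b.

This gives the KKT block system:
  [ Q   A^T ] [ x     ]   [-c ]
  [ A    0  ] [ lambda ] = [ b ]

Solving the linear system:
  x*      = (0.5125, 0.4625, -1.5125)
  lambda* = (-0.1917, 9.7)
  f(x*)   = 19.4937

x* = (0.5125, 0.4625, -1.5125), lambda* = (-0.1917, 9.7)


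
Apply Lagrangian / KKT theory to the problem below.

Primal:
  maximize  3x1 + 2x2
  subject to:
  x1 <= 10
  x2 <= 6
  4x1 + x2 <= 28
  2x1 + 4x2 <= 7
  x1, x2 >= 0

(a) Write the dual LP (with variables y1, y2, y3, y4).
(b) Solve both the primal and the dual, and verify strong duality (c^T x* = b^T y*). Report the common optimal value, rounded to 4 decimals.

The standard primal-dual pair for 'max c^T x s.t. A x <= b, x >= 0' is:
  Dual:  min b^T y  s.t.  A^T y >= c,  y >= 0.

So the dual LP is:
  minimize  10y1 + 6y2 + 28y3 + 7y4
  subject to:
    y1 + 4y3 + 2y4 >= 3
    y2 + y3 + 4y4 >= 2
    y1, y2, y3, y4 >= 0

Solving the primal: x* = (3.5, 0).
  primal value c^T x* = 10.5.
Solving the dual: y* = (0, 0, 0, 1.5).
  dual value b^T y* = 10.5.
Strong duality: c^T x* = b^T y*. Confirmed.

10.5


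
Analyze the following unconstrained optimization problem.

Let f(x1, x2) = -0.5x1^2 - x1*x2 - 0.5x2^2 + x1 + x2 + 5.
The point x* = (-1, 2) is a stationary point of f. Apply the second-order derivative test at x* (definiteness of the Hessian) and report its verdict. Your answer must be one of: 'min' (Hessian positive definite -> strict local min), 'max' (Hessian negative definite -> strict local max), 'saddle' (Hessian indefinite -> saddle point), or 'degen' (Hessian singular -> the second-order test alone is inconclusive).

Compute the Hessian H = grad^2 f:
  H = [[-1, -1], [-1, -1]]
Verify stationarity: grad f(x*) = H x* + g = (0, 0).
Eigenvalues of H: -2, 0.
H has a zero eigenvalue (singular; negative semidefinite but not definite), so H is neither positive definite, negative definite, nor indefinite. The second-order test alone is inconclusive -> degen.
(Indeed, f is constant along the null direction of H through x*, so x* is not a strict local extremum.)

degen


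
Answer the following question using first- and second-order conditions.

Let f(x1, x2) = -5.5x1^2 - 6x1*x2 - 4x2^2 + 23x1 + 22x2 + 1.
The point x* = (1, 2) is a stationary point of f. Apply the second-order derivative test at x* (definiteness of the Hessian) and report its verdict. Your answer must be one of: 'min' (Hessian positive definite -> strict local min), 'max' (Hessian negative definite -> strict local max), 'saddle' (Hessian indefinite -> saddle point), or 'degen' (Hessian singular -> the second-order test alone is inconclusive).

Compute the Hessian H = grad^2 f:
  H = [[-11, -6], [-6, -8]]
Verify stationarity: grad f(x*) = H x* + g = (0, 0).
Eigenvalues of H: -15.6847, -3.3153.
Both eigenvalues < 0, so H is negative definite -> x* is a strict local max.

max


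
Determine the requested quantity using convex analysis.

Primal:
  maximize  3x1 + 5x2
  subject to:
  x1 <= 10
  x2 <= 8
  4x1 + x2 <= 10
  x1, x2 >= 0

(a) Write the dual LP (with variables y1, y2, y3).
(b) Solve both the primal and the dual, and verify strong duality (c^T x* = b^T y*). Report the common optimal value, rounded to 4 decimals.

The standard primal-dual pair for 'max c^T x s.t. A x <= b, x >= 0' is:
  Dual:  min b^T y  s.t.  A^T y >= c,  y >= 0.

So the dual LP is:
  minimize  10y1 + 8y2 + 10y3
  subject to:
    y1 + 4y3 >= 3
    y2 + y3 >= 5
    y1, y2, y3 >= 0

Solving the primal: x* = (0.5, 8).
  primal value c^T x* = 41.5.
Solving the dual: y* = (0, 4.25, 0.75).
  dual value b^T y* = 41.5.
Strong duality: c^T x* = b^T y*. Confirmed.

41.5


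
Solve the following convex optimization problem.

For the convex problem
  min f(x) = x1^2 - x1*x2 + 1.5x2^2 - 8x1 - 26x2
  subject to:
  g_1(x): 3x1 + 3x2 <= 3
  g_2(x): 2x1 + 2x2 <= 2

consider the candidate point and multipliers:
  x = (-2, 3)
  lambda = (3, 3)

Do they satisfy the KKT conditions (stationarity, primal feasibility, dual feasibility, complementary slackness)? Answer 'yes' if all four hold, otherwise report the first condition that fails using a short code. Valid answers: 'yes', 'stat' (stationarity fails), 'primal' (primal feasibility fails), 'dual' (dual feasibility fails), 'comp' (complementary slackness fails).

Gradient of f: grad f(x) = Q x + c = (-15, -15)
Constraint values g_i(x) = a_i^T x - b_i:
  g_1((-2, 3)) = 0
  g_2((-2, 3)) = 0
Stationarity residual: grad f(x) + sum_i lambda_i a_i = (0, 0)
  -> stationarity OK
Primal feasibility (all g_i <= 0): OK
Dual feasibility (all lambda_i >= 0): OK
Complementary slackness (lambda_i * g_i(x) = 0 for all i): OK

Verdict: yes, KKT holds.

yes


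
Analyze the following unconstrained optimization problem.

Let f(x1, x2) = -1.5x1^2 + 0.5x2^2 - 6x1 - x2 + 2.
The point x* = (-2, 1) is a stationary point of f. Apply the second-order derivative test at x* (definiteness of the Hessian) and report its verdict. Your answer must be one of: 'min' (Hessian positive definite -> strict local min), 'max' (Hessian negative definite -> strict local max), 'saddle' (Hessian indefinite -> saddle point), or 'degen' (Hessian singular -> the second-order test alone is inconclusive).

Compute the Hessian H = grad^2 f:
  H = [[-3, 0], [0, 1]]
Verify stationarity: grad f(x*) = H x* + g = (0, 0).
Eigenvalues of H: -3, 1.
Eigenvalues have mixed signs, so H is indefinite -> x* is a saddle point.

saddle


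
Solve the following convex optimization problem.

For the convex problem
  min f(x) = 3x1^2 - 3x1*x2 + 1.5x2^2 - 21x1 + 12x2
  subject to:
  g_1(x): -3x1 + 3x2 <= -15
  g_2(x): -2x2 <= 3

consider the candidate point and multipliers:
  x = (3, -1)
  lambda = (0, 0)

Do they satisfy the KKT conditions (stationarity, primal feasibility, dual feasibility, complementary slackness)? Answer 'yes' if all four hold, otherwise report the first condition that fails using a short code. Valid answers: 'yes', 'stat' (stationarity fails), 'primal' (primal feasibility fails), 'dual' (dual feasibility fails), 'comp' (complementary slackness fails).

Gradient of f: grad f(x) = Q x + c = (0, 0)
Constraint values g_i(x) = a_i^T x - b_i:
  g_1((3, -1)) = 3
  g_2((3, -1)) = -1
Stationarity residual: grad f(x) + sum_i lambda_i a_i = (0, 0)
  -> stationarity OK
Primal feasibility (all g_i <= 0): FAILS
Dual feasibility (all lambda_i >= 0): OK
Complementary slackness (lambda_i * g_i(x) = 0 for all i): OK

Verdict: the first failing condition is primal_feasibility -> primal.

primal


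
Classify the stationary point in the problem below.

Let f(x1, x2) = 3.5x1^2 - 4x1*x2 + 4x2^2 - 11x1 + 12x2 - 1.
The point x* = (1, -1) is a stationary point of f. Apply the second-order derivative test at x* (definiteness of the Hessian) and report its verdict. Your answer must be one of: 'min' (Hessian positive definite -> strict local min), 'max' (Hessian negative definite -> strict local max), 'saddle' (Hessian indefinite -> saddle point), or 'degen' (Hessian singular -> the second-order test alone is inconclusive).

Compute the Hessian H = grad^2 f:
  H = [[7, -4], [-4, 8]]
Verify stationarity: grad f(x*) = H x* + g = (0, 0).
Eigenvalues of H: 3.4689, 11.5311.
Both eigenvalues > 0, so H is positive definite -> x* is a strict local min.

min


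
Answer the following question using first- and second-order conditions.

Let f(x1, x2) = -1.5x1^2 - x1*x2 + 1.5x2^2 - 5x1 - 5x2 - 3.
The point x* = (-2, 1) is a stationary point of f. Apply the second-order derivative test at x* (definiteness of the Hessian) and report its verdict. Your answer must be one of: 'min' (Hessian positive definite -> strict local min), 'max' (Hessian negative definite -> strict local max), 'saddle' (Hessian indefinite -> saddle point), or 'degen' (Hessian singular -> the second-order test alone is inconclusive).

Compute the Hessian H = grad^2 f:
  H = [[-3, -1], [-1, 3]]
Verify stationarity: grad f(x*) = H x* + g = (0, 0).
Eigenvalues of H: -3.1623, 3.1623.
Eigenvalues have mixed signs, so H is indefinite -> x* is a saddle point.

saddle


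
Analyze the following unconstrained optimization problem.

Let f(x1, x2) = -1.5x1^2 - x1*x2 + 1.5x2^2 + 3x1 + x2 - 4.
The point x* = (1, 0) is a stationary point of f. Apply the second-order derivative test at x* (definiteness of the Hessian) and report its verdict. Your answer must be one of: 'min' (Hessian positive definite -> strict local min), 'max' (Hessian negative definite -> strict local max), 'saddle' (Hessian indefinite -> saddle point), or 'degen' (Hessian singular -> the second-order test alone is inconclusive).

Compute the Hessian H = grad^2 f:
  H = [[-3, -1], [-1, 3]]
Verify stationarity: grad f(x*) = H x* + g = (0, 0).
Eigenvalues of H: -3.1623, 3.1623.
Eigenvalues have mixed signs, so H is indefinite -> x* is a saddle point.

saddle


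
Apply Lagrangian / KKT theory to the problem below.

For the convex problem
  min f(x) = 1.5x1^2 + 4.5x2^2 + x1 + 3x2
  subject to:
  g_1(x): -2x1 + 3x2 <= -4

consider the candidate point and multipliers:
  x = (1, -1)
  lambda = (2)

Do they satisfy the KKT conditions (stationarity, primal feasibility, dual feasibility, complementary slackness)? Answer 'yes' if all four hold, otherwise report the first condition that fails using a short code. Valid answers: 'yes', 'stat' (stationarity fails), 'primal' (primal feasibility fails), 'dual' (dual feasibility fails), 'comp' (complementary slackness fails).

Gradient of f: grad f(x) = Q x + c = (4, -6)
Constraint values g_i(x) = a_i^T x - b_i:
  g_1((1, -1)) = -1
Stationarity residual: grad f(x) + sum_i lambda_i a_i = (0, 0)
  -> stationarity OK
Primal feasibility (all g_i <= 0): OK
Dual feasibility (all lambda_i >= 0): OK
Complementary slackness (lambda_i * g_i(x) = 0 for all i): FAILS

Verdict: the first failing condition is complementary_slackness -> comp.

comp


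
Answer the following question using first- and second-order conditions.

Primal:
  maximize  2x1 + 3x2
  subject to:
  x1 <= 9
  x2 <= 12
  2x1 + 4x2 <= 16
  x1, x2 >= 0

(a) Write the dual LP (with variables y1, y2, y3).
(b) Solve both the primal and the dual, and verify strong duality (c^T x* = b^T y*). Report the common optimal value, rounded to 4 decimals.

The standard primal-dual pair for 'max c^T x s.t. A x <= b, x >= 0' is:
  Dual:  min b^T y  s.t.  A^T y >= c,  y >= 0.

So the dual LP is:
  minimize  9y1 + 12y2 + 16y3
  subject to:
    y1 + 2y3 >= 2
    y2 + 4y3 >= 3
    y1, y2, y3 >= 0

Solving the primal: x* = (8, 0).
  primal value c^T x* = 16.
Solving the dual: y* = (0, 0, 1).
  dual value b^T y* = 16.
Strong duality: c^T x* = b^T y*. Confirmed.

16


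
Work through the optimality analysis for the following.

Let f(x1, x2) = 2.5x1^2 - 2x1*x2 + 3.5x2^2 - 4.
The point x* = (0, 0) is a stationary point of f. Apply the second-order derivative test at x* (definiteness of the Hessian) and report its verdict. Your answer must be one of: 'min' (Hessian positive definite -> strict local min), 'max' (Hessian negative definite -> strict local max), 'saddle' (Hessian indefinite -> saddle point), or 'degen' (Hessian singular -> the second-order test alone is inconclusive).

Compute the Hessian H = grad^2 f:
  H = [[5, -2], [-2, 7]]
Verify stationarity: grad f(x*) = H x* + g = (0, 0).
Eigenvalues of H: 3.7639, 8.2361.
Both eigenvalues > 0, so H is positive definite -> x* is a strict local min.

min


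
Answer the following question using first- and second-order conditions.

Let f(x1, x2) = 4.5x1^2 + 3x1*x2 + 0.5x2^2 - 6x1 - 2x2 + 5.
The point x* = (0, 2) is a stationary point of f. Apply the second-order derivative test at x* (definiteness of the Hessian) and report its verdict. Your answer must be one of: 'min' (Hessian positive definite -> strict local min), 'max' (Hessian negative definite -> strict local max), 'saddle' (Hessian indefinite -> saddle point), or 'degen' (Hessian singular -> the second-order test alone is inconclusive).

Compute the Hessian H = grad^2 f:
  H = [[9, 3], [3, 1]]
Verify stationarity: grad f(x*) = H x* + g = (0, 0).
Eigenvalues of H: 0, 10.
H has a zero eigenvalue (singular; positive semidefinite but not definite), so H is neither positive definite, negative definite, nor indefinite. The second-order test alone is inconclusive -> degen.
(Indeed, f is constant along the null direction of H through x*, so x* is not a strict local extremum.)

degen


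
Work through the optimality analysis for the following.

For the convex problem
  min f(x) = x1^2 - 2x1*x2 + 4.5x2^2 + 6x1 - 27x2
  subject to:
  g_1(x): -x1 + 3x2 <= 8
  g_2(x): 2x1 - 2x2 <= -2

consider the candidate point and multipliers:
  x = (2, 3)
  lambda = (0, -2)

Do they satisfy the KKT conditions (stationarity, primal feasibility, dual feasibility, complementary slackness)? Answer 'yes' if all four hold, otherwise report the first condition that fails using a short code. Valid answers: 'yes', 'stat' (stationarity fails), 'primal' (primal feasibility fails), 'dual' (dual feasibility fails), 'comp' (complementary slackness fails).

Gradient of f: grad f(x) = Q x + c = (4, -4)
Constraint values g_i(x) = a_i^T x - b_i:
  g_1((2, 3)) = -1
  g_2((2, 3)) = 0
Stationarity residual: grad f(x) + sum_i lambda_i a_i = (0, 0)
  -> stationarity OK
Primal feasibility (all g_i <= 0): OK
Dual feasibility (all lambda_i >= 0): FAILS
Complementary slackness (lambda_i * g_i(x) = 0 for all i): OK

Verdict: the first failing condition is dual_feasibility -> dual.

dual


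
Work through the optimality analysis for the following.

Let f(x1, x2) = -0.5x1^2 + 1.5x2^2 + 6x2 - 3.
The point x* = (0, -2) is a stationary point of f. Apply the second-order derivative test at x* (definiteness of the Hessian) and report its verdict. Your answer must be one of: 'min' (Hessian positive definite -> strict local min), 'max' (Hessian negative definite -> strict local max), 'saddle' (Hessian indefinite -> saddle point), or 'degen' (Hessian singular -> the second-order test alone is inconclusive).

Compute the Hessian H = grad^2 f:
  H = [[-1, 0], [0, 3]]
Verify stationarity: grad f(x*) = H x* + g = (0, 0).
Eigenvalues of H: -1, 3.
Eigenvalues have mixed signs, so H is indefinite -> x* is a saddle point.

saddle


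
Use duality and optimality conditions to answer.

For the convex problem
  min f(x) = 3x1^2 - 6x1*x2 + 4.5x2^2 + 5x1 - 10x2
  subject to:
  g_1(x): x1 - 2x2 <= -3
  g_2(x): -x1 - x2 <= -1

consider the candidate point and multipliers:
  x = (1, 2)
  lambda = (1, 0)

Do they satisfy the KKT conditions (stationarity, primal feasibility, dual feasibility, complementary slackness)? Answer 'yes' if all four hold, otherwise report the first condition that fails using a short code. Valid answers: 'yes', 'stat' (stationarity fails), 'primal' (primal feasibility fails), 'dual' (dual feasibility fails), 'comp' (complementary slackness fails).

Gradient of f: grad f(x) = Q x + c = (-1, 2)
Constraint values g_i(x) = a_i^T x - b_i:
  g_1((1, 2)) = 0
  g_2((1, 2)) = -2
Stationarity residual: grad f(x) + sum_i lambda_i a_i = (0, 0)
  -> stationarity OK
Primal feasibility (all g_i <= 0): OK
Dual feasibility (all lambda_i >= 0): OK
Complementary slackness (lambda_i * g_i(x) = 0 for all i): OK

Verdict: yes, KKT holds.

yes


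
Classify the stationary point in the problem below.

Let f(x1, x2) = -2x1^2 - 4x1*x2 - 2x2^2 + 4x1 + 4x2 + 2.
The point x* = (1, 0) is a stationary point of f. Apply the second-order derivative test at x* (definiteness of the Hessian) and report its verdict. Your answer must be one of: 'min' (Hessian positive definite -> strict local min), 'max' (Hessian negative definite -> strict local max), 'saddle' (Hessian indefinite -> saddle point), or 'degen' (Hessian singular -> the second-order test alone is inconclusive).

Compute the Hessian H = grad^2 f:
  H = [[-4, -4], [-4, -4]]
Verify stationarity: grad f(x*) = H x* + g = (0, 0).
Eigenvalues of H: -8, 0.
H has a zero eigenvalue (singular; negative semidefinite but not definite), so H is neither positive definite, negative definite, nor indefinite. The second-order test alone is inconclusive -> degen.
(Indeed, f is constant along the null direction of H through x*, so x* is not a strict local extremum.)

degen


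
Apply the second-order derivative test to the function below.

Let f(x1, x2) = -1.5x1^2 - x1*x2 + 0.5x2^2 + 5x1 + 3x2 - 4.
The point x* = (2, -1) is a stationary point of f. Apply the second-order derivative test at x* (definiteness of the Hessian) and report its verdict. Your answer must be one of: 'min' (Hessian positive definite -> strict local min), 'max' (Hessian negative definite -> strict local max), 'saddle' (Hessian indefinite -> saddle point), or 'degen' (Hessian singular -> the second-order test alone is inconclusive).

Compute the Hessian H = grad^2 f:
  H = [[-3, -1], [-1, 1]]
Verify stationarity: grad f(x*) = H x* + g = (0, 0).
Eigenvalues of H: -3.2361, 1.2361.
Eigenvalues have mixed signs, so H is indefinite -> x* is a saddle point.

saddle


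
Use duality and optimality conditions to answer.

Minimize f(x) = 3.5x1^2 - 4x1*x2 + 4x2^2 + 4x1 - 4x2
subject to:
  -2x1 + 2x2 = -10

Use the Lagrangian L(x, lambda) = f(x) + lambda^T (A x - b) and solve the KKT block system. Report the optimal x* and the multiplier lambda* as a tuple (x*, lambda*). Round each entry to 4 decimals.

Form the Lagrangian:
  L(x, lambda) = (1/2) x^T Q x + c^T x + lambda^T (A x - b)
Stationarity (grad_x L = 0): Q x + c + A^T lambda = 0.
Primal feasibility: A x = b.

This gives the KKT block system:
  [ Q   A^T ] [ x     ]   [-c ]
  [ A    0  ] [ lambda ] = [ b ]

Solving the linear system:
  x*      = (2.8571, -2.1429)
  lambda* = (16.2857)
  f(x*)   = 91.4286

x* = (2.8571, -2.1429), lambda* = (16.2857)


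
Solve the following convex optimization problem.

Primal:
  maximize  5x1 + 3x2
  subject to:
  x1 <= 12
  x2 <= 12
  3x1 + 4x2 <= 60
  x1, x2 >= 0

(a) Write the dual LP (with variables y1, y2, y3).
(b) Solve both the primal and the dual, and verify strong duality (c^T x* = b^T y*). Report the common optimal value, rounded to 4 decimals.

The standard primal-dual pair for 'max c^T x s.t. A x <= b, x >= 0' is:
  Dual:  min b^T y  s.t.  A^T y >= c,  y >= 0.

So the dual LP is:
  minimize  12y1 + 12y2 + 60y3
  subject to:
    y1 + 3y3 >= 5
    y2 + 4y3 >= 3
    y1, y2, y3 >= 0

Solving the primal: x* = (12, 6).
  primal value c^T x* = 78.
Solving the dual: y* = (2.75, 0, 0.75).
  dual value b^T y* = 78.
Strong duality: c^T x* = b^T y*. Confirmed.

78


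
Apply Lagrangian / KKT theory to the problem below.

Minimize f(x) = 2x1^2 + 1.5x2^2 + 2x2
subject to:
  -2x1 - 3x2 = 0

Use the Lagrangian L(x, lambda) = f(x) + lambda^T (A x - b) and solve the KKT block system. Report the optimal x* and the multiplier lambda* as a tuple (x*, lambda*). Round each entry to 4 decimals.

Form the Lagrangian:
  L(x, lambda) = (1/2) x^T Q x + c^T x + lambda^T (A x - b)
Stationarity (grad_x L = 0): Q x + c + A^T lambda = 0.
Primal feasibility: A x = b.

This gives the KKT block system:
  [ Q   A^T ] [ x     ]   [-c ]
  [ A    0  ] [ lambda ] = [ b ]

Solving the linear system:
  x*      = (0.25, -0.1667)
  lambda* = (0.5)
  f(x*)   = -0.1667

x* = (0.25, -0.1667), lambda* = (0.5)
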